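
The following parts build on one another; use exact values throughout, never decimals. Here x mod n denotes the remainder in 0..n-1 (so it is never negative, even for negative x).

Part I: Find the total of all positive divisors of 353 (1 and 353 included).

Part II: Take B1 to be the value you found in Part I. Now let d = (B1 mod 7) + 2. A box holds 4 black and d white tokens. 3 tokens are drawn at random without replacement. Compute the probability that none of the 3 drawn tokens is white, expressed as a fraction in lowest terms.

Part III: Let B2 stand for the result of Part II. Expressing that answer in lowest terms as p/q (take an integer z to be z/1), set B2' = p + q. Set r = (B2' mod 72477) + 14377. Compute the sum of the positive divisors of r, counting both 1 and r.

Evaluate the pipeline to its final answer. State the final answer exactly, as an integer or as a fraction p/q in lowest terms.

27030

Part I: 353 is prime, so its only divisors are 1 and 353; sigma = 1 + 353 = 354; answer 354
Part II: B1 = 354; d = 6; total draws C(10,3) = 120; favorable C(4,3) = 4; P = 1/30; answer 1/30
Part III: B2 = 1/30; threaded value p + q = 31; r = 14408; 14408 = 2^3 * 1801; sigma = (1 + 2 + 4 + 8) * (1 + 1801) = 15 * 1802 = 27030; answer 27030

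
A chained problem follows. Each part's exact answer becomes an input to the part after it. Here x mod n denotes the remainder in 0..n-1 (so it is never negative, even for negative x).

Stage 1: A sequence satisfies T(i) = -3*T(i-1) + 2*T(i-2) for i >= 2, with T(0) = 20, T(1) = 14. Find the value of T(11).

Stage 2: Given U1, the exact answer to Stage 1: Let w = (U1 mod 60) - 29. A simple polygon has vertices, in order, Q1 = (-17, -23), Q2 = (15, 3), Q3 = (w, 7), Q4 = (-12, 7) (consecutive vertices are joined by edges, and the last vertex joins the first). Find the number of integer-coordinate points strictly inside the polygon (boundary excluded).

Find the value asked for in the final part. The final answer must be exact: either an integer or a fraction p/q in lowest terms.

473

Stage 1: T(2) = -3*(14) + 2*(20) = -2; iterating: T(2)=-2, T(3)=34, T(4)=-106, T(5)=386, T(6)=-1370, T(7)=4882, T(8)=-17386, T(9)=61922, T(10)=-220538, T(11)=785458; answer 785458
Stage 2: U1 = 785458; w = 29; cross terms: (-17*3 - 15*-23)=294, (15*7 - 29*3)=18, (29*7 - -12*7)=287, (-12*-23 - -17*7)=395; twice the area = |994| = 994; area = 497; boundary points = 2 + 2 + 41 + 5 = 50; strictly interior points = area - boundary/2 + 1 = 473; answer 473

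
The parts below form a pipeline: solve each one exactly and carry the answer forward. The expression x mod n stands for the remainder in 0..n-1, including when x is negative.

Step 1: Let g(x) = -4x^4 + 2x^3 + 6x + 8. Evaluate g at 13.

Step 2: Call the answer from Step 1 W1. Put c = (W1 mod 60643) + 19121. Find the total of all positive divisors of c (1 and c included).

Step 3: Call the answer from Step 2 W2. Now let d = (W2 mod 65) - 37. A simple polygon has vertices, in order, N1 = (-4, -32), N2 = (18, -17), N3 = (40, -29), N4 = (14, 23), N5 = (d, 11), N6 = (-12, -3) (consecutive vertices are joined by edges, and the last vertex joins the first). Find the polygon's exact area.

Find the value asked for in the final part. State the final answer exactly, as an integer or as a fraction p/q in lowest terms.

Step 1: -4*(13)^4 + 2*(13)^3 + 6*(13)^1 + 8 = (-114244) + (4394) + (78) + (8) = -109764; answer -109764
Step 2: W1 = -109764; c = 30643; 30643 is prime, so its only divisors are 1 and 30643; sigma = 1 + 30643 = 30644; answer 30644
Step 3: W2 = 30644; d = -8; cross terms: (-4*-17 - 18*-32)=644, (18*-29 - 40*-17)=158, (40*23 - 14*-29)=1326, (14*11 - -8*23)=338, (-8*-3 - -12*11)=156, (-12*-32 - -4*-3)=372; twice the area = |2994| = 2994; area = 1497; answer 1497

1497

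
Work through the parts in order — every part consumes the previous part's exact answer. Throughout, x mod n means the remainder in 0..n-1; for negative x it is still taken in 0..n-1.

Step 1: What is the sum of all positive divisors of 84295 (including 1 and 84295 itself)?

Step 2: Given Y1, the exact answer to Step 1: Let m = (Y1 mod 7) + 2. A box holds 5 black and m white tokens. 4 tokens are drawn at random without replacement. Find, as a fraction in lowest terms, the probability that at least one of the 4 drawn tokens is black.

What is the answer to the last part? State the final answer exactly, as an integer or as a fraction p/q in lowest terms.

Step 1: 84295 = 5 * 23 * 733; sigma = (1 + 5) * (1 + 23) * (1 + 733) = 6 * 24 * 734 = 105696; answer 105696
Step 2: Y1 = 105696; m = 5; total draws C(10,4) = 210; complement C(5,4) = 5; favorable 210 - 5 = 205; P = 41/42; answer 41/42

41/42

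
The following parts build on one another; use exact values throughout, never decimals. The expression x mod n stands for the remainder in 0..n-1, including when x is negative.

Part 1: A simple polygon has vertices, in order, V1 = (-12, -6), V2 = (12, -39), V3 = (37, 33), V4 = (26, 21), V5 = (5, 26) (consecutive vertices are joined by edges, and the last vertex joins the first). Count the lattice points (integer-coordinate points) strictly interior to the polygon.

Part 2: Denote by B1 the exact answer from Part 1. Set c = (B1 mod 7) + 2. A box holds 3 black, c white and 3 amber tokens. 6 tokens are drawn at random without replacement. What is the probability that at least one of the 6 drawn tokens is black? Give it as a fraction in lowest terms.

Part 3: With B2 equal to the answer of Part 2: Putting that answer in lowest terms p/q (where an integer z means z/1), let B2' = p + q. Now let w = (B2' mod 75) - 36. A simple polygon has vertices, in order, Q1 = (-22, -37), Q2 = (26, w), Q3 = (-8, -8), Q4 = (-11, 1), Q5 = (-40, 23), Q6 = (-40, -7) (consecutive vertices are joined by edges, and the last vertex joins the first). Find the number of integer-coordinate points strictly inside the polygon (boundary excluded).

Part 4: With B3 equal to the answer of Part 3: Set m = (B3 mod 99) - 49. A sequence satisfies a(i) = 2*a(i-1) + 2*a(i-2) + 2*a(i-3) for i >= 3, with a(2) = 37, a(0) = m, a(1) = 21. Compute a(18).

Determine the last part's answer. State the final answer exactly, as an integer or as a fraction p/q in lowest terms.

Part 1: cross terms: (-12*-39 - 12*-6)=540, (12*33 - 37*-39)=1839, (37*21 - 26*33)=-81, (26*26 - 5*21)=571, (5*-6 - -12*26)=282; twice the area = |3151| = 3151; area = 3151/2; boundary points = 3 + 1 + 1 + 1 + 1 = 7; strictly interior points = area - boundary/2 + 1 = 1573; answer 1573
Part 2: B1 = 1573; c = 7; total draws C(13,6) = 1716; complement C(10,6) = 210; favorable 1716 - 210 = 1506; P = 251/286; answer 251/286
Part 3: B2 = 251/286; threaded value p + q = 537; w = -24; cross terms: (-22*-24 - 26*-37)=1490, (26*-8 - -8*-24)=-400, (-8*1 - -11*-8)=-96, (-11*23 - -40*1)=-213, (-40*-7 - -40*23)=1200, (-40*-37 - -22*-7)=1326; twice the area = |3307| = 3307; area = 3307/2; boundary points = 1 + 2 + 3 + 1 + 30 + 6 = 43; strictly interior points = area - boundary/2 + 1 = 1633; answer 1633
Part 4: B3 = 1633; m = 0; a(3) = 2*(37) + 2*(21) + 2*(0) = 116; iterating: a(3)=116, a(4)=348, a(5)=1002, a(6)=2932, a(7)=8564, a(8)=24996, a(9)=72984, a(10)=213088, a(11)=622136, a(12)=1816416, a(13)=5303280, a(14)=15483664, a(15)=45206720, a(16)=131987328, a(17)=385355424, a(18)=1125098944; answer 1125098944

1125098944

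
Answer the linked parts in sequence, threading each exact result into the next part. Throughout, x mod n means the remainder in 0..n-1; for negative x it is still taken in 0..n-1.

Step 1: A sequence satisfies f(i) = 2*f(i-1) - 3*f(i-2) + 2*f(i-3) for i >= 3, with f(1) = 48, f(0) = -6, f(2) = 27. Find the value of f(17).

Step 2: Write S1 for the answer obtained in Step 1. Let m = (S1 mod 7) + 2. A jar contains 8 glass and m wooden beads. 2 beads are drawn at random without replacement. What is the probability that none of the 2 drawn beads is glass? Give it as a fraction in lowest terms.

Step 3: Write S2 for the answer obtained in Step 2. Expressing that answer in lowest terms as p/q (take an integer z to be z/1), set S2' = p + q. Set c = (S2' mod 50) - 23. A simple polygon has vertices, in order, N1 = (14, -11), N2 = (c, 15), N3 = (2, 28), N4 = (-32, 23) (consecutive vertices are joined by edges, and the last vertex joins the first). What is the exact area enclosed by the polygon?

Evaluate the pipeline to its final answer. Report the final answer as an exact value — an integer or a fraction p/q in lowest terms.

Step 1: f(3) = 2*(27) - 3*(48) + 2*(-6) = -102; iterating: f(3)=-102, f(4)=-189, f(5)=-18, f(6)=327, f(7)=330, f(8)=-357, f(9)=-1050, f(10)=-369, f(11)=1698, f(12)=2403, f(13)=-1026, f(14)=-5865, f(15)=-3846, f(16)=7851, f(17)=15510; answer 15510
Step 2: S1 = 15510; m = 7; total draws C(15,2) = 105; favorable C(7,2) = 21; P = 1/5; answer 1/5
Step 3: S2 = 1/5; threaded value p + q = 6; c = -17; cross terms: (14*15 - -17*-11)=23, (-17*28 - 2*15)=-506, (2*23 - -32*28)=942, (-32*-11 - 14*23)=30; twice the area = |489| = 489; area = 489/2; answer 489/2

489/2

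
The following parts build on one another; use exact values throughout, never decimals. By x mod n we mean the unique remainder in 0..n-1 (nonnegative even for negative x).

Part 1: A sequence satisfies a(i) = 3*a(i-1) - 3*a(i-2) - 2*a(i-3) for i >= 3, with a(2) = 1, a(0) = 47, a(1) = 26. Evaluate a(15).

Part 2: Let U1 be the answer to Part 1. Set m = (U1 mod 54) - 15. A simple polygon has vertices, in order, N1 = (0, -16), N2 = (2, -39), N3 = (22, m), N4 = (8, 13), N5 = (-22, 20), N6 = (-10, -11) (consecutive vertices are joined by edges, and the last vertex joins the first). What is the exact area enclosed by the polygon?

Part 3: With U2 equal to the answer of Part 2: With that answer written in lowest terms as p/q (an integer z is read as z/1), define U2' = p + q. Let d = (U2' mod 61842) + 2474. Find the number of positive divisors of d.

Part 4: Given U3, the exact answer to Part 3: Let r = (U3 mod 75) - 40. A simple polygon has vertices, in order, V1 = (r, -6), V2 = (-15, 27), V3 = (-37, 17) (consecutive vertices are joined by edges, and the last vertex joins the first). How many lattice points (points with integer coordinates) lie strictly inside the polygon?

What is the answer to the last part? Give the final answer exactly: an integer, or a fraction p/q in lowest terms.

Part 1: a(3) = 3*(1) - 3*(26) - 2*(47) = -169; iterating: a(3)=-169, a(4)=-562, a(5)=-1181, a(6)=-1519, a(7)=110, a(8)=7249, a(9)=24455, a(10)=51398, a(11)=66331, a(12)=-4111, a(13)=-314122, a(14)=-1062695, a(15)=-2237497; answer -2237497
Part 2: U1 = -2237497; m = 32; cross terms: (0*-39 - 2*-16)=32, (2*32 - 22*-39)=922, (22*13 - 8*32)=30, (8*20 - -22*13)=446, (-22*-11 - -10*20)=442, (-10*-16 - 0*-11)=160; twice the area = |2032| = 2032; area = 1016; answer 1016
Part 3: U2 = 1016; threaded value p + q = 1017; d = 3491; 3491 is prime, so its only divisors are 1 and 3491; count = 2; answer 2
Part 4: U3 = 2; r = -38; cross terms: (-38*27 - -15*-6)=-1116, (-15*17 - -37*27)=744, (-37*-6 - -38*17)=868; twice the area = |496| = 496; area = 248; boundary points = 1 + 2 + 1 = 4; strictly interior points = area - boundary/2 + 1 = 247; answer 247

247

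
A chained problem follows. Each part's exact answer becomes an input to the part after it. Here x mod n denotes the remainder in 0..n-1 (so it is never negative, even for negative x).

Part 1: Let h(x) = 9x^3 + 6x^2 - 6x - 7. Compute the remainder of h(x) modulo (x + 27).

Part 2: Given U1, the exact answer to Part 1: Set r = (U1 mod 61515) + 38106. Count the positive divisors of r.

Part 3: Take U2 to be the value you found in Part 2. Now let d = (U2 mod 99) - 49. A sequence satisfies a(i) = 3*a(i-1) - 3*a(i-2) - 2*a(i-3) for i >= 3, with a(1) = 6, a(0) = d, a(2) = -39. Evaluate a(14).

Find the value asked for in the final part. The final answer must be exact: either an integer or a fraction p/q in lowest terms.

-32343

Part 1: remainder = value at the root: 9*(-27)^3 + 6*(-27)^2 - 6*(-27)^1 - 7 = (-177147) + (4374) + (162) + (-7) = -172618; answer -172618
Part 2: U1 = -172618; r = 50033; 50033 is prime, so its only divisors are 1 and 50033; count = 2; answer 2
Part 3: U2 = 2; d = -47; a(3) = 3*(-39) - 3*(6) - 2*(-47) = -41; iterating: a(3)=-41, a(4)=-18, a(5)=147, a(6)=577, a(7)=1326, a(8)=1953, a(9)=727, a(10)=-6330, a(11)=-25077, a(12)=-57695, a(13)=-85194, a(14)=-32343; answer -32343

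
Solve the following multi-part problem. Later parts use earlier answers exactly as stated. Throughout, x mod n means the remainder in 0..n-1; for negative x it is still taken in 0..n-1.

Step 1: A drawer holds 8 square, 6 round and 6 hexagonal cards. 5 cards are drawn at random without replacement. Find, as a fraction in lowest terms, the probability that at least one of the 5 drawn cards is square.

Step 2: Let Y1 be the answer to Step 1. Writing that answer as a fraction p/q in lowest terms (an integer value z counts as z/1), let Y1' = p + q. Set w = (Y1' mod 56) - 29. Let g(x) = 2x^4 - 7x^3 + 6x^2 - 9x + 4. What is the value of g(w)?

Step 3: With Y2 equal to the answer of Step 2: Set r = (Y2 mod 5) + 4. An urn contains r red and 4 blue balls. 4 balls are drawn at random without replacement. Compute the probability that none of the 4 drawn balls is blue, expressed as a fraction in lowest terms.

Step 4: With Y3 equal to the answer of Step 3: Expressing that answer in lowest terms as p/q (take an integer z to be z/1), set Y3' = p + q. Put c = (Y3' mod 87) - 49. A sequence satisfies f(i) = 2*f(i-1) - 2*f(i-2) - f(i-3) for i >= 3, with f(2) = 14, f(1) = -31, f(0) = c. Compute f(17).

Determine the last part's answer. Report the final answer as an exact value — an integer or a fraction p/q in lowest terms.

-89206

Step 1: total draws C(20,5) = 15504; complement C(12,5) = 792; favorable 15504 - 792 = 14712; P = 613/646; answer 613/646
Step 2: Y1 = 613/646; threaded value p + q = 1259; w = -2; 2*(-2)^4 - 7*(-2)^3 + 6*(-2)^2 - 9*(-2)^1 + 4 = (32) + (56) + (24) + (18) + (4) = 134; answer 134
Step 3: Y2 = 134; r = 8; total draws C(12,4) = 495; favorable C(8,4) = 70; P = 14/99; answer 14/99
Step 4: Y3 = 14/99; threaded value p + q = 113; c = -23; f(3) = 2*(14) - 2*(-31) - 1*(-23) = 113; iterating: f(3)=113, f(4)=229, f(5)=218, f(6)=-135, f(7)=-935, f(8)=-1818, f(9)=-1631, f(10)=1309, f(11)=7698, f(12)=14409, f(13)=12113, f(14)=-12290, f(15)=-63215, f(16)=-113963, f(17)=-89206; answer -89206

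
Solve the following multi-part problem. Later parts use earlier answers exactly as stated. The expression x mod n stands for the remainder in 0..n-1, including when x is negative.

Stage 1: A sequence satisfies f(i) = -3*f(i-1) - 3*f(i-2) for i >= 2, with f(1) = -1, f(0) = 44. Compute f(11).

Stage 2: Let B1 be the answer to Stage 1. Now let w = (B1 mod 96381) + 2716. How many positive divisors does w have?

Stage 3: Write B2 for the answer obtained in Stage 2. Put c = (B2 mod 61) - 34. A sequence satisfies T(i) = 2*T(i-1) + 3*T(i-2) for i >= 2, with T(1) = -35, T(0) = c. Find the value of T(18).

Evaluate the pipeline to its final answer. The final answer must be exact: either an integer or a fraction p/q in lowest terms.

Stage 1: f(2) = -3*(-1) - 3*(44) = -129; iterating: f(2)=-129, f(3)=390, f(4)=-783, f(5)=1179, f(6)=-1188, f(7)=27, f(8)=3483, f(9)=-10530, f(10)=21141, f(11)=-31833; answer -31833
Stage 2: B1 = -31833; w = 67264; 67264 = 2^6 * 1051; number of divisors = (6+1) * (1+1) = 14; answer 14
Stage 3: B2 = 14; c = -20; T(2) = 2*(-35) + 3*(-20) = -130; iterating: T(2)=-130, T(3)=-365, T(4)=-1120, T(5)=-3335, T(6)=-10030, T(7)=-30065, T(8)=-90220, T(9)=-270635, T(10)=-811930, T(11)=-2435765, T(12)=-7307320, T(13)=-21921935, T(14)=-65765830, T(15)=-197297465, T(16)=-591892420, T(17)=-1775677235, T(18)=-5327031730; answer -5327031730

-5327031730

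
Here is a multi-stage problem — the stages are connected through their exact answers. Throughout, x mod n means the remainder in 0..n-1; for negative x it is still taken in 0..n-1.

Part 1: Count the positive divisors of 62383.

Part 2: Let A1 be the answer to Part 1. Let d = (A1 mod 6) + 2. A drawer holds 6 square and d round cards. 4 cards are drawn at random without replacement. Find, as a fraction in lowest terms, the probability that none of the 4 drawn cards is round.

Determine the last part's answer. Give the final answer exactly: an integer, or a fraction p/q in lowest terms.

1/14

Part 1: 62383 is prime, so its only divisors are 1 and 62383; count = 2; answer 2
Part 2: A1 = 2; d = 4; total draws C(10,4) = 210; favorable C(6,4) = 15; P = 1/14; answer 1/14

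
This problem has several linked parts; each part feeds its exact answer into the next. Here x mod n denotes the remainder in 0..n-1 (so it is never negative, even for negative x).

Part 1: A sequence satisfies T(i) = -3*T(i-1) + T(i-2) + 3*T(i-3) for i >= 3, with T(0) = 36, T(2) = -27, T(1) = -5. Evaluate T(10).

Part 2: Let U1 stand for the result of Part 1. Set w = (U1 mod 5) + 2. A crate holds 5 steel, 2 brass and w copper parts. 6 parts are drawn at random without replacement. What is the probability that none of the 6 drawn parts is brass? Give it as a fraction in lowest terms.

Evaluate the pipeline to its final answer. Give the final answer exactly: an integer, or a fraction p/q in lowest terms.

5/22

Part 1: T(3) = -3*(-27) + 1*(-5) + 3*(36) = 184; iterating: T(3)=184, T(4)=-594, T(5)=1885, T(6)=-5697, T(7)=17194, T(8)=-51624, T(9)=154975, T(10)=-464967; answer -464967
Part 2: U1 = -464967; w = 5; total draws C(12,6) = 924; favorable C(10,6) = 210; P = 5/22; answer 5/22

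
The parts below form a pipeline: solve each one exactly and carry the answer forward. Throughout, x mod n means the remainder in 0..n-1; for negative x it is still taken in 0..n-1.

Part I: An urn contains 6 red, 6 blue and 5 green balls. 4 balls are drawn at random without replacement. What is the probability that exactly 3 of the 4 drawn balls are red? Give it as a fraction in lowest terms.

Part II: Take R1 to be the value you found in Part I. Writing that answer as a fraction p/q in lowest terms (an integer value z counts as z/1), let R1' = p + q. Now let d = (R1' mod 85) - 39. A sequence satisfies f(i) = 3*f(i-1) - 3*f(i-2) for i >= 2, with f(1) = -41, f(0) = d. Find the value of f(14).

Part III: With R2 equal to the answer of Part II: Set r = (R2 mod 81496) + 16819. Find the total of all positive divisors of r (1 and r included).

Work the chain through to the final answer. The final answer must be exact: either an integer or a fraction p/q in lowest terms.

182520

Part I: total draws C(17,4) = 2380; favorable C(6,3)*C(11,1) = 220; P = 11/119; answer 11/119
Part II: R1 = 11/119; threaded value p + q = 130; d = 6; f(2) = 3*(-41) - 3*(6) = -141; iterating: f(2)=-141, f(3)=-300, f(4)=-477, f(5)=-531, f(6)=-162, f(7)=1107, f(8)=3807, f(9)=8100, f(10)=12879, f(11)=14337, f(12)=4374, f(13)=-29889, f(14)=-102789; answer -102789
Part III: R2 = -102789; r = 77022; 77022 = 2 * 3^2 * 11 * 389; sigma = (1 + 2) * (1 + 3 + 9) * (1 + 11) * (1 + 389) = 3 * 13 * 12 * 390 = 182520; answer 182520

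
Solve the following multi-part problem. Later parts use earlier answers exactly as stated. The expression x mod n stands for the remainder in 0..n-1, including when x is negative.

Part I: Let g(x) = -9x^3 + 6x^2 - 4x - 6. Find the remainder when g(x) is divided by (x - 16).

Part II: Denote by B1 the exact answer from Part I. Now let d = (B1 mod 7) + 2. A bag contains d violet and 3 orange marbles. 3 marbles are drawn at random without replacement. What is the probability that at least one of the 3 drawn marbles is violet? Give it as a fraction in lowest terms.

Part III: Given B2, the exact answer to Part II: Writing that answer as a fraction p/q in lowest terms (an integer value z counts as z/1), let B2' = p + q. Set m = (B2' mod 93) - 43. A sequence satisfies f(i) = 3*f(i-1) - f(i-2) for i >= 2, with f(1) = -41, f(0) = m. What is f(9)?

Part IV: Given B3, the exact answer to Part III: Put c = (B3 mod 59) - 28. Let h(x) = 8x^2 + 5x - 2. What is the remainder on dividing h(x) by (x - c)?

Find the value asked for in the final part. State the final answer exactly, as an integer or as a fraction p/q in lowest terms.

Part I: remainder = value at the root: -9*(16)^3 + 6*(16)^2 - 4*(16)^1 - 6 = (-36864) + (1536) + (-64) + (-6) = -35398; answer -35398
Part II: B1 = -35398; d = 3; total draws C(6,3) = 20; complement C(3,3) = 1; favorable 20 - 1 = 19; P = 19/20; answer 19/20
Part III: B2 = 19/20; threaded value p + q = 39; m = -4; f(2) = 3*(-41) - 1*(-4) = -119; iterating: f(2)=-119, f(3)=-316, f(4)=-829, f(5)=-2171, f(6)=-5684, f(7)=-14881, f(8)=-38959, f(9)=-101996; answer -101996
Part IV: B3 = -101996; c = -13; remainder = value at the root: 8*(-13)^2 + 5*(-13)^1 - 2 = (1352) + (-65) + (-2) = 1285; answer 1285

1285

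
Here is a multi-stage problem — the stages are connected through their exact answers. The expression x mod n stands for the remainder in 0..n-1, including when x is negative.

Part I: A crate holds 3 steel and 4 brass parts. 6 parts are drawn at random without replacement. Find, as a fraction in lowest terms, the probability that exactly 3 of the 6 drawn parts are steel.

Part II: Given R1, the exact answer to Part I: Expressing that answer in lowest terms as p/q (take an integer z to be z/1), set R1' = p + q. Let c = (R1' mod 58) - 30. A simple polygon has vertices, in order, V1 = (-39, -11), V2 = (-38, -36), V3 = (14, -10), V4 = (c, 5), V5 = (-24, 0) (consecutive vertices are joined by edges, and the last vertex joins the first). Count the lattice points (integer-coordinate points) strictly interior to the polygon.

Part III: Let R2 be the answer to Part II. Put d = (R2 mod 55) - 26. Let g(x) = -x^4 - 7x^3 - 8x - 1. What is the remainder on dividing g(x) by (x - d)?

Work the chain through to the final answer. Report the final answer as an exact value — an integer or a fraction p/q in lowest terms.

-129487

Part I: total draws C(7,6) = 7; favorable C(3,3)*C(4,3) = 4; P = 4/7; answer 4/7
Part II: R1 = 4/7; threaded value p + q = 11; c = -19; cross terms: (-39*-36 - -38*-11)=986, (-38*-10 - 14*-36)=884, (14*5 - -19*-10)=-120, (-19*0 - -24*5)=120, (-24*-11 - -39*0)=264; twice the area = |2134| = 2134; area = 1067; boundary points = 1 + 26 + 3 + 5 + 1 = 36; strictly interior points = area - boundary/2 + 1 = 1050; answer 1050
Part III: R2 = 1050; d = -21; remainder = value at the root: -1*(-21)^4 - 7*(-21)^3 - 8*(-21)^1 - 1 = (-194481) + (64827) + (168) + (-1) = -129487; answer -129487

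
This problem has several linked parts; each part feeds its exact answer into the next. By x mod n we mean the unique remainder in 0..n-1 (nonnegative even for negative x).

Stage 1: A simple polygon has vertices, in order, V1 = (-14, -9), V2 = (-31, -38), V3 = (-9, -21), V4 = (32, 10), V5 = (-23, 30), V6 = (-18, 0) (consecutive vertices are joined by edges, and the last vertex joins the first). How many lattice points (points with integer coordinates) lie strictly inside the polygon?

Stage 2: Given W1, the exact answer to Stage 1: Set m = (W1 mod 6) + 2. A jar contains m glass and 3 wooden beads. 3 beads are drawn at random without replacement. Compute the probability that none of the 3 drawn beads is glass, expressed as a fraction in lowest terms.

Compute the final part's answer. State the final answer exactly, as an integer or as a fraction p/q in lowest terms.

Stage 1: cross terms: (-14*-38 - -31*-9)=253, (-31*-21 - -9*-38)=309, (-9*10 - 32*-21)=582, (32*30 - -23*10)=1190, (-23*0 - -18*30)=540, (-18*-9 - -14*0)=162; twice the area = |3036| = 3036; area = 1518; boundary points = 1 + 1 + 1 + 5 + 5 + 1 = 14; strictly interior points = area - boundary/2 + 1 = 1512; answer 1512
Stage 2: W1 = 1512; m = 2; total draws C(5,3) = 10; favorable C(3,3) = 1; P = 1/10; answer 1/10

1/10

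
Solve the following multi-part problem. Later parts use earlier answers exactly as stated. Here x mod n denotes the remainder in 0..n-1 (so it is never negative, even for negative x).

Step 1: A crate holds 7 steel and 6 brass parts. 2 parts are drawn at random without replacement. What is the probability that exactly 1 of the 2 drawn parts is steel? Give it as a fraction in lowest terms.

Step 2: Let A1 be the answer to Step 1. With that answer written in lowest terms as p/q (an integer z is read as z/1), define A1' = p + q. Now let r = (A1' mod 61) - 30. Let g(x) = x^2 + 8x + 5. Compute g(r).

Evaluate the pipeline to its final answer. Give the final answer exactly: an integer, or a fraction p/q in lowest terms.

25

Step 1: total draws C(13,2) = 78; favorable C(7,1)*C(6,1) = 42; P = 7/13; answer 7/13
Step 2: A1 = 7/13; threaded value p + q = 20; r = -10; 1*(-10)^2 + 8*(-10)^1 + 5 = (100) + (-80) + (5) = 25; answer 25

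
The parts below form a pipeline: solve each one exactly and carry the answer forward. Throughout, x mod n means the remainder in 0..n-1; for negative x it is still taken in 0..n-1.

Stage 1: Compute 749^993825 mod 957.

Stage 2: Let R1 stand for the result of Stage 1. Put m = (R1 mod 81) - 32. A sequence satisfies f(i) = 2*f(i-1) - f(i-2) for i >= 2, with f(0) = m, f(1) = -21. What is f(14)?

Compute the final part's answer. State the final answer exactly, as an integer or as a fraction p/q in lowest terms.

-879

Stage 1: squarings mod 957: 749^1=749, 749^2=199, 749^4=364, 749^8=430, 749^16=199, 749^32=364, 749^64=430, 749^128=199, 749^256=364, 749^512=430, 749^1024=199, 749^2048=364, 749^4096=430, 749^8192=199, 749^16384=364, 749^32768=430, 749^65536=199, 749^131072=364, 749^262144=430, 749^524288=199; 749^993825 = 749^1 * 749^32 * 749^512 * 749^2048 * 749^8192 * 749^65536 * 749^131072 * 749^262144 * 749^524288 = 320 (mod 957); answer 320
Stage 2: R1 = 320; m = 45; f(2) = 2*(-21) - 1*(45) = -87; iterating: f(2)=-87, f(3)=-153, f(4)=-219, f(5)=-285, f(6)=-351, f(7)=-417, f(8)=-483, f(9)=-549, f(10)=-615, f(11)=-681, f(12)=-747, f(13)=-813, f(14)=-879; answer -879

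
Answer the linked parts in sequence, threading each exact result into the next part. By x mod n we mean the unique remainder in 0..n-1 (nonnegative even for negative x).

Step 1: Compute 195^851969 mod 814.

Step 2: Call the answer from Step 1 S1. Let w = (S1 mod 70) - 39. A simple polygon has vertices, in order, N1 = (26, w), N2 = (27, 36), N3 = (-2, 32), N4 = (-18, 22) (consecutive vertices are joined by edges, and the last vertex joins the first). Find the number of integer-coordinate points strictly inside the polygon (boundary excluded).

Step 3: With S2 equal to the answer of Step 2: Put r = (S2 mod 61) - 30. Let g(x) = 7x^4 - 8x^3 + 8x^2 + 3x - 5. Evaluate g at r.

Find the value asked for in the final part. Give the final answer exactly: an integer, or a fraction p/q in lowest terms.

4484391

Step 1: squarings mod 814: 195^1=195, 195^2=581, 195^4=565, 195^8=137, 195^16=47, 195^32=581, 195^64=565, 195^128=137, 195^256=47, 195^512=581, 195^1024=565, 195^2048=137, 195^4096=47, 195^8192=581, 195^16384=565, 195^32768=137, 195^65536=47, 195^131072=581, 195^262144=565, 195^524288=137; 195^851969 = 195^1 * 195^65536 * 195^262144 * 195^524288 = 359 (mod 814); answer 359
Step 2: S1 = 359; w = -30; cross terms: (26*36 - 27*-30)=1746, (27*32 - -2*36)=936, (-2*22 - -18*32)=532, (-18*-30 - 26*22)=-32; twice the area = |3182| = 3182; area = 1591; boundary points = 1 + 1 + 2 + 4 = 8; strictly interior points = area - boundary/2 + 1 = 1588; answer 1588
Step 3: S2 = 1588; r = -28; 7*(-28)^4 - 8*(-28)^3 + 8*(-28)^2 + 3*(-28)^1 - 5 = (4302592) + (175616) + (6272) + (-84) + (-5) = 4484391; answer 4484391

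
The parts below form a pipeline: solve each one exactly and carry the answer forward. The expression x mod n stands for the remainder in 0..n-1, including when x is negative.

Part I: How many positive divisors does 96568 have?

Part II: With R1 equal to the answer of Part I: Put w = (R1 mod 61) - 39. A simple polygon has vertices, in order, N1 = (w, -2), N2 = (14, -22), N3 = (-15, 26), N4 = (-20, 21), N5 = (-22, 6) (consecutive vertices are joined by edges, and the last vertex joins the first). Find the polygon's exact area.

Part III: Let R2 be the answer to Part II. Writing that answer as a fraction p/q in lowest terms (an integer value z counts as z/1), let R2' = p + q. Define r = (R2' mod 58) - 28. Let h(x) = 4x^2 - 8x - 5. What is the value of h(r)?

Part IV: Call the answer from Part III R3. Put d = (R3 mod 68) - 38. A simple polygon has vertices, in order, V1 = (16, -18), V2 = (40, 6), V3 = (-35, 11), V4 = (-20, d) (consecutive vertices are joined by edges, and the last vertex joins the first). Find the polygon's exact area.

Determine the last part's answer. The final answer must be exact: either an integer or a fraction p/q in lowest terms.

2607/2

Part I: 96568 = 2^3 * 12071; number of divisors = (3+1) * (1+1) = 8; answer 8
Part II: R1 = 8; w = -31; cross terms: (-31*-22 - 14*-2)=710, (14*26 - -15*-22)=34, (-15*21 - -20*26)=205, (-20*6 - -22*21)=342, (-22*-2 - -31*6)=230; twice the area = |1521| = 1521; area = 1521/2; answer 1521/2
Part III: R2 = 1521/2; threaded value p + q = 1523; r = -13; 4*(-13)^2 - 8*(-13)^1 - 5 = (676) + (104) + (-5) = 775; answer 775
Part IV: R3 = 775; d = -11; cross terms: (16*6 - 40*-18)=816, (40*11 - -35*6)=650, (-35*-11 - -20*11)=605, (-20*-18 - 16*-11)=536; twice the area = |2607| = 2607; area = 2607/2; answer 2607/2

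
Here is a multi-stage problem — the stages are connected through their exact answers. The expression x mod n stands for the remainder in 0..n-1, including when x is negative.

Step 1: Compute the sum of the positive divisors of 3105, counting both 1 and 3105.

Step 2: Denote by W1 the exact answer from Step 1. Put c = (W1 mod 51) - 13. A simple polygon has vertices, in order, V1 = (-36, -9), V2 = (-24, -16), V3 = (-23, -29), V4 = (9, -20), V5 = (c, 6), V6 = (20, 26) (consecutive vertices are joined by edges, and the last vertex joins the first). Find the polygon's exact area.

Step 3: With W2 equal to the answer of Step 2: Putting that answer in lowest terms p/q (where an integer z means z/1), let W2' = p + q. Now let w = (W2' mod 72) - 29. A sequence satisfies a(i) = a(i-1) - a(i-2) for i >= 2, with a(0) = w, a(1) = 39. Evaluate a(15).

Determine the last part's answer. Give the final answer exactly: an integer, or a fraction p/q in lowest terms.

Step 1: 3105 = 3^3 * 5 * 23; sigma = (1 + 3 + 9 + 27) * (1 + 5) * (1 + 23) = 40 * 6 * 24 = 5760; answer 5760
Step 2: W1 = 5760; c = 35; cross terms: (-36*-16 - -24*-9)=360, (-24*-29 - -23*-16)=328, (-23*-20 - 9*-29)=721, (9*6 - 35*-20)=754, (35*26 - 20*6)=790, (20*-9 - -36*26)=756; twice the area = |3709| = 3709; area = 3709/2; answer 3709/2
Step 3: W2 = 3709/2; threaded value p + q = 3711; w = 10; a(2) = 1*(39) - 1*(10) = 29; iterating: a(2)=29, a(3)=-10, a(4)=-39, a(5)=-29, a(6)=10, a(7)=39, a(8)=29, a(9)=-10, a(10)=-39, a(11)=-29, a(12)=10, a(13)=39, a(14)=29, a(15)=-10; answer -10

-10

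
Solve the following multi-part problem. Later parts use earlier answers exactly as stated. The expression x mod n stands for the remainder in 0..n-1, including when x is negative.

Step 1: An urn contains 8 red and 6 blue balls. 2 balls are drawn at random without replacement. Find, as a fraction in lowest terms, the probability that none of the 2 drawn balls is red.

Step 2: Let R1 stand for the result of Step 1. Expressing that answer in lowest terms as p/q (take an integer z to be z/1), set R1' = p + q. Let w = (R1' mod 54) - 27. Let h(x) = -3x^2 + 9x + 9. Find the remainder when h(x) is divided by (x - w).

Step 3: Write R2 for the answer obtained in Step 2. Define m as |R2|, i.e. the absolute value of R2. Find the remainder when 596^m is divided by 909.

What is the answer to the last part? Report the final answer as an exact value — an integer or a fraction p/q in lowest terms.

Step 1: total draws C(14,2) = 91; favorable C(6,2) = 15; P = 15/91; answer 15/91
Step 2: R1 = 15/91; threaded value p + q = 106; w = 25; remainder = value at the root: -3*(25)^2 + 9*(25)^1 + 9 = (-1875) + (225) + (9) = -1641; answer -1641
Step 3: R2 = -1641; m = 1641; squarings mod 909: 596^1=596, 596^2=706, 596^4=304, 596^8=607, 596^16=304, 596^32=607, 596^64=304, 596^128=607, 596^256=304, 596^512=607, 596^1024=304; 596^1641 = 596^1 * 596^8 * 596^32 * 596^64 * 596^512 * 596^1024 = 899 (mod 909); answer 899

899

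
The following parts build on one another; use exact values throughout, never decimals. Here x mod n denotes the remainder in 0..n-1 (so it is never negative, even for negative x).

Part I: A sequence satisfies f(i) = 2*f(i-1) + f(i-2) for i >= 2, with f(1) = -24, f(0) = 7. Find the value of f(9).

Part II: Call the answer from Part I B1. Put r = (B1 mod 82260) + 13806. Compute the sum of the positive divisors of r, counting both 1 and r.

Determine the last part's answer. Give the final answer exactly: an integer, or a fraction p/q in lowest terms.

Part I: f(2) = 2*(-24) + 1*(7) = -41; iterating: f(2)=-41, f(3)=-106, f(4)=-253, f(5)=-612, f(6)=-1477, f(7)=-3566, f(8)=-8609, f(9)=-20784; answer -20784
Part II: B1 = -20784; r = 75282; 75282 = 2 * 3 * 12547; sigma = (1 + 2) * (1 + 3) * (1 + 12547) = 3 * 4 * 12548 = 150576; answer 150576

150576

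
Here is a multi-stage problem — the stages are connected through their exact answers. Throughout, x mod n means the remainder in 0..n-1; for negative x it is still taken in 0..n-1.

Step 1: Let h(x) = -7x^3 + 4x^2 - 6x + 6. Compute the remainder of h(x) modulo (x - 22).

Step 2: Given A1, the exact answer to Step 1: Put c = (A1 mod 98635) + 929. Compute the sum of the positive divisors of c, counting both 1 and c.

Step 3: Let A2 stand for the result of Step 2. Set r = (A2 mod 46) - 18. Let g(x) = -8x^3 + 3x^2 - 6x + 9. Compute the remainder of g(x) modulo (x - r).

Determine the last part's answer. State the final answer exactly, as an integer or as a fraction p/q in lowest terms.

-7751

Step 1: remainder = value at the root: -7*(22)^3 + 4*(22)^2 - 6*(22)^1 + 6 = (-74536) + (1936) + (-132) + (6) = -72726; answer -72726
Step 2: A1 = -72726; c = 26838; 26838 = 2 * 3^3 * 7 * 71; sigma = (1 + 2) * (1 + 3 + 9 + 27) * (1 + 7) * (1 + 71) = 3 * 40 * 8 * 72 = 69120; answer 69120
Step 3: A2 = 69120; r = 10; remainder = value at the root: -8*(10)^3 + 3*(10)^2 - 6*(10)^1 + 9 = (-8000) + (300) + (-60) + (9) = -7751; answer -7751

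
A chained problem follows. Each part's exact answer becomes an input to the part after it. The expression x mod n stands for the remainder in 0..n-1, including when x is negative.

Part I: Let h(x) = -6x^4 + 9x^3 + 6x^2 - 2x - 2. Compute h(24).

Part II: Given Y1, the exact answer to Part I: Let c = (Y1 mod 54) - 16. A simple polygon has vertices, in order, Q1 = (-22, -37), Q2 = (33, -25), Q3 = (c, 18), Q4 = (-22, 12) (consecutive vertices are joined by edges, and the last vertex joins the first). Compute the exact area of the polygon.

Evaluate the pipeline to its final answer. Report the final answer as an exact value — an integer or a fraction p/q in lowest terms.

Part I: -6*(24)^4 + 9*(24)^3 + 6*(24)^2 - 2*(24)^1 - 2 = (-1990656) + (124416) + (3456) + (-48) + (-2) = -1862834; answer -1862834
Part II: Y1 = -1862834; c = -12; cross terms: (-22*-25 - 33*-37)=1771, (33*18 - -12*-25)=294, (-12*12 - -22*18)=252, (-22*-37 - -22*12)=1078; twice the area = |3395| = 3395; area = 3395/2; answer 3395/2

3395/2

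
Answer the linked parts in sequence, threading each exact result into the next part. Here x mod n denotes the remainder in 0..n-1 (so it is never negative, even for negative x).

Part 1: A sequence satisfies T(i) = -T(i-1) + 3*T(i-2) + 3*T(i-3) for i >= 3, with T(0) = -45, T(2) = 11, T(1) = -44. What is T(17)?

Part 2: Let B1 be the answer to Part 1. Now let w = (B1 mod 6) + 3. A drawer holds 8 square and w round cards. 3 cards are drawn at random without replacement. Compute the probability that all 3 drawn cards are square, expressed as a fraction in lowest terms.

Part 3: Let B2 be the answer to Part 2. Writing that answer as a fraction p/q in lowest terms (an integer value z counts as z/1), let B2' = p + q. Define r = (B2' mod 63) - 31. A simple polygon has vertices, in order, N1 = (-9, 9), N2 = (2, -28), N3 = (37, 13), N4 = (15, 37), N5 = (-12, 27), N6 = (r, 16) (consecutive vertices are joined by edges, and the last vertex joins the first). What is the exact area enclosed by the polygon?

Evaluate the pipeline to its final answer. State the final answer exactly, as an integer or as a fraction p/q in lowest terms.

3649/2

Part 1: T(3) = -1*(11) + 3*(-44) + 3*(-45) = -278; iterating: T(3)=-278, T(4)=179, T(5)=-980, T(6)=683, T(7)=-3086, T(8)=2195, T(9)=-9404, T(10)=6731, T(11)=-28358, T(12)=20339, T(13)=-85220, T(14)=61163, T(15)=-255806, T(16)=183635, T(17)=-767564; answer -767564
Part 2: B1 = -767564; w = 7; total draws C(15,3) = 455; favorable C(8,3) = 56; P = 8/65; answer 8/65
Part 3: B2 = 8/65; threaded value p + q = 73; r = -21; cross terms: (-9*-28 - 2*9)=234, (2*13 - 37*-28)=1062, (37*37 - 15*13)=1174, (15*27 - -12*37)=849, (-12*16 - -21*27)=375, (-21*9 - -9*16)=-45; twice the area = |3649| = 3649; area = 3649/2; answer 3649/2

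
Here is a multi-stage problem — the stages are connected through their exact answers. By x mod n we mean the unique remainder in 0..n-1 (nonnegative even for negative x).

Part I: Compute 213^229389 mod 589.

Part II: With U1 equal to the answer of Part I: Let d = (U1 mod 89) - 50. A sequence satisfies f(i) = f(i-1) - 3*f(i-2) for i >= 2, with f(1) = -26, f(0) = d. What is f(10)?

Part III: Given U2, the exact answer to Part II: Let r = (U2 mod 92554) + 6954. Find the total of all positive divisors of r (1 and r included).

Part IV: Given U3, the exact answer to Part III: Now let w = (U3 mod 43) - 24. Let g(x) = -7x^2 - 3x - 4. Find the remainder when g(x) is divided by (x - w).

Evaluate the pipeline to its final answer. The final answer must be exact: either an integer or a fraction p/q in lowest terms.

Part I: squarings mod 589: 213^1=213, 213^2=16, 213^4=256, 213^8=157, 213^16=500, 213^32=264, 213^64=194, 213^128=529, 213^256=66, 213^512=233, 213^1024=101, 213^2048=188, 213^4096=4, 213^8192=16, 213^16384=256, 213^32768=157, 213^65536=500, 213^131072=264; 213^229389 = 213^1 * 213^4 * 213^8 * 213^32768 * 213^65536 * 213^131072 = 581 (mod 589); answer 581
Part II: U1 = 581; d = -3; f(2) = 1*(-26) - 3*(-3) = -17; iterating: f(2)=-17, f(3)=61, f(4)=112, f(5)=-71, f(6)=-407, f(7)=-194, f(8)=1027, f(9)=1609, f(10)=-1472; answer -1472
Part III: U2 = -1472; r = 98036; 98036 = 2^2 * 24509; sigma = (1 + 2 + 4) * (1 + 24509) = 7 * 24510 = 171570; answer 171570
Part IV: U3 = 171570; w = -24; remainder = value at the root: -7*(-24)^2 - 3*(-24)^1 - 4 = (-4032) + (72) + (-4) = -3964; answer -3964

-3964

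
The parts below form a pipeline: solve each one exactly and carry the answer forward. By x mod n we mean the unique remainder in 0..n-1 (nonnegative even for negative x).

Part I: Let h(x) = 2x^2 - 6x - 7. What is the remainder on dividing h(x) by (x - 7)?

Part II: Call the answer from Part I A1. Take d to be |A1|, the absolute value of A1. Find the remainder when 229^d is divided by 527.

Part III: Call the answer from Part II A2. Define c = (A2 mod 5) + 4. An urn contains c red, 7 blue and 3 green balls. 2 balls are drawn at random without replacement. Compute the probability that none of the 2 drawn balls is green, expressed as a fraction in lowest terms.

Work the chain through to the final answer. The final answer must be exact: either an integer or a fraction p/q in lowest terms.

13/20

Part I: remainder = value at the root: 2*(7)^2 - 6*(7)^1 - 7 = (98) + (-42) + (-7) = 49; answer 49
Part II: A1 = 49; d = 49; squarings mod 527: 229^1=229, 229^2=268, 229^4=152, 229^8=443, 229^16=205, 229^32=392; 229^49 = 229^1 * 229^16 * 229^32 = 127 (mod 527); answer 127
Part III: A2 = 127; c = 6; total draws C(16,2) = 120; favorable C(13,2) = 78; P = 13/20; answer 13/20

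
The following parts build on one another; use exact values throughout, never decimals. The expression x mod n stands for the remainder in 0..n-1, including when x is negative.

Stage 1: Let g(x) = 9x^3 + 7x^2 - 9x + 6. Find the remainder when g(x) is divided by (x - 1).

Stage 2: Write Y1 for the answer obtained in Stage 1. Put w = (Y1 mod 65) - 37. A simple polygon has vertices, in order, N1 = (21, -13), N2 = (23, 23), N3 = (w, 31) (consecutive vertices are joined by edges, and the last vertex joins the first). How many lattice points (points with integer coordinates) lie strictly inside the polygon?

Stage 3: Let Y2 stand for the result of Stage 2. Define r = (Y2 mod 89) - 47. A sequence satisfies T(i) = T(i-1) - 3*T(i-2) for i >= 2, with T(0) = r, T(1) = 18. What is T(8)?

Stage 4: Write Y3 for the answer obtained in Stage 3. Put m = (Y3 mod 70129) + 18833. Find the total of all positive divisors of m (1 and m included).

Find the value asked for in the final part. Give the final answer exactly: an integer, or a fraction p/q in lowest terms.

145600

Stage 1: remainder = value at the root: 9*(1)^3 + 7*(1)^2 - 9*(1)^1 + 6 = (9) + (7) + (-9) + (6) = 13; answer 13
Stage 2: Y1 = 13; w = -24; cross terms: (21*23 - 23*-13)=782, (23*31 - -24*23)=1265, (-24*-13 - 21*31)=-339; twice the area = |1708| = 1708; area = 854; boundary points = 2 + 1 + 1 = 4; strictly interior points = area - boundary/2 + 1 = 853; answer 853
Stage 3: Y2 = 853; r = 5; T(2) = 1*(18) - 3*(5) = 3; iterating: T(2)=3, T(3)=-51, T(4)=-60, T(5)=93, T(6)=273, T(7)=-6, T(8)=-825; answer -825
Stage 4: Y3 = -825; m = 88137; 88137 = 3^2 * 7 * 1399; sigma = (1 + 3 + 9) * (1 + 7) * (1 + 1399) = 13 * 8 * 1400 = 145600; answer 145600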